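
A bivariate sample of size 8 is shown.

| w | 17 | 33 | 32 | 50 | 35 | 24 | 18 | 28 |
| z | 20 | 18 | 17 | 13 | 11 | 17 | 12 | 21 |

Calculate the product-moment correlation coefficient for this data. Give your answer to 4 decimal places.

-0.3493

n = 8, Σw = 237, Σz = 129, Σw² = 7811, Σz² = 2177, Σwz = 3725
nΣwz − ΣwΣz = 29800 − 30573 = -773
nΣw² − (Σw)² = 62488 − 56169 = 6319; nΣz² − (Σz)² = 17416 − 16641 = 775
r = -773 / √(6319 × 775) = -773 / 2212.9675 ≈ -0.3493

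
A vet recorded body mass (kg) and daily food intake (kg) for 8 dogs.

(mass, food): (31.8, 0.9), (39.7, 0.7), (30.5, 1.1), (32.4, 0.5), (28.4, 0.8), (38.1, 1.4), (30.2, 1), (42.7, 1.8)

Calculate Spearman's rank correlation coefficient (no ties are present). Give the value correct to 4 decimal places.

0.2381

Rank mass: 4, 7, 3, 5, 1, 6, 2, 8
Rank food: 4, 2, 6, 1, 3, 7, 5, 8
d = rank(mass) − rank(food): 0, 5, -3, 4, -2, -1, -3, 0; Σd² = 64
ρ = 1 − 6Σd² / [n(n²−1)] = 1 − 6×64 / (8×63) = 1 − 384/504 ≈ 0.2381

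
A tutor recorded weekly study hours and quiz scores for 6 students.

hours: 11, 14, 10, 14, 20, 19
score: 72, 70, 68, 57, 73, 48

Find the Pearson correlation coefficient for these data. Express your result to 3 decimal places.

-0.337

n = 6, Σx = 88, Σy = 388, Σx² = 1374, Σy² = 25590, Σxy = 5622
nΣxy − ΣxΣy = 33732 − 34144 = -412
nΣx² − (Σx)² = 8244 − 7744 = 500; nΣy² − (Σy)² = 153540 − 150544 = 2996
r = -412 / √(500 × 2996) = -412 / 1223.9281 ≈ -0.337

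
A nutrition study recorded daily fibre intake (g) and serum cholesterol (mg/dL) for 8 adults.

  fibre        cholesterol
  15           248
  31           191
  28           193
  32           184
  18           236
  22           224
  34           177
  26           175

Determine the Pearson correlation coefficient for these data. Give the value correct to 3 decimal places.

-0.914

n = 8, Σx = 206, Σy = 1628, Σx² = 5634, Σy² = 336916, Σxy = 40677
nΣxy − ΣxΣy = 325416 − 335368 = -9952
nΣx² − (Σx)² = 45072 − 42436 = 2636; nΣy² − (Σy)² = 2695328 − 2650384 = 44944
r = -9952 / √(2636 × 44944) = -9952 / 10884.5020 ≈ -0.914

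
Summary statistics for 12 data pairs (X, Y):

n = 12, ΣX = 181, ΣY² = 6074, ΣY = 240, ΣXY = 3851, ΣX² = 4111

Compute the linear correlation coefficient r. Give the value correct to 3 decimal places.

0.174

r = (nΣXY − ΣXΣY) / √[(nΣX² − (ΣX)²)(nΣY² − (ΣY)²)]
Numerator: 12×3851 − 181×240 = 2772
Denominator: √[(49332 − 32761)(72888 − 57600)] = √[16571 × 15288] = 15916.5778
r = 2772 / 15916.5778 ≈ 0.174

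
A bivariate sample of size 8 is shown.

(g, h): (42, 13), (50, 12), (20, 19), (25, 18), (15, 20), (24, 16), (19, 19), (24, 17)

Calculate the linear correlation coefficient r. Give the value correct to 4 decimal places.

-0.9656

n = 8, Σg = 219, Σh = 134, Σg² = 7027, Σh² = 2304, Σgh = 3429
nΣgh − ΣgΣh = 27432 − 29346 = -1914
nΣg² − (Σg)² = 56216 − 47961 = 8255; nΣh² − (Σh)² = 18432 − 17956 = 476
r = -1914 / √(8255 × 476) = -1914 / 1982.2664 ≈ -0.9656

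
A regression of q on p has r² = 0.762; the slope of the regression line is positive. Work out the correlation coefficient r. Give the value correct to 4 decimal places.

0.8729

|r| = √0.762 = 0.8729
The association is positive, so r = 0.8729.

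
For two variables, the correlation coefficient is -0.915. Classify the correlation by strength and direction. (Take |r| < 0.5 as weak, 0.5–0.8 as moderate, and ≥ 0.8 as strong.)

r = -0.915 < 0 so the relationship is negative.
|r| = 0.915, which falls in the strong range.

strong negative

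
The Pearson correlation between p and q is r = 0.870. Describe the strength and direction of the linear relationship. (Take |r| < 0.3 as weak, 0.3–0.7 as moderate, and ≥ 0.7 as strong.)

strong positive

r = 0.870 > 0 so the relationship is positive.
|r| = 0.870, which falls in the strong range.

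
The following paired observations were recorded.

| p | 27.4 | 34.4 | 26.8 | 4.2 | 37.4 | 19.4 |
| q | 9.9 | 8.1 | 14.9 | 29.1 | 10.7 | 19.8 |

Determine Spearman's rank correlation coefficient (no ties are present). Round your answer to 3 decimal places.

-0.829

Rank p: 4, 5, 3, 1, 6, 2
Rank q: 2, 1, 4, 6, 3, 5
d = rank(p) − rank(q): 2, 4, -1, -5, 3, -3; Σd² = 64
ρ = 1 − 6Σd² / [n(n²−1)] = 1 − 6×64 / (6×35) = 1 − 384/210 ≈ -0.829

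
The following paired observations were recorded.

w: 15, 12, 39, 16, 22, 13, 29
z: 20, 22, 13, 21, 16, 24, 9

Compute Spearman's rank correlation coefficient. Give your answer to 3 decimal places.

Rank w: 3, 1, 7, 4, 5, 2, 6
Rank z: 4, 6, 2, 5, 3, 7, 1
d = rank(w) − rank(z): -1, -5, 5, -1, 2, -5, 5; Σd² = 106
ρ = 1 − 6Σd² / [n(n²−1)] = 1 − 6×106 / (7×48) = 1 − 636/336 ≈ -0.893

-0.893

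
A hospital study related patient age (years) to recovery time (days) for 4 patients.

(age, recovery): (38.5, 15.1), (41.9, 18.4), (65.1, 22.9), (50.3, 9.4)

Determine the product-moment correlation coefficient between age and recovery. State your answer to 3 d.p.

n = 4, Σx = 195.8, Σy = 65.8, Σx² = 10005.96, Σy² = 1179.34, Σxy = 3315.92
nΣxy − ΣxΣy = 13263.68 − 12883.64 = 380.04
nΣx² − (Σx)² = 40023.84 − 38337.64 = 1686.2; nΣy² − (Σy)² = 4717.36 − 4329.64 = 387.72
r = 380.04 / √(1686.2 × 387.72) = 380.04 / 808.5626 ≈ 0.470

0.470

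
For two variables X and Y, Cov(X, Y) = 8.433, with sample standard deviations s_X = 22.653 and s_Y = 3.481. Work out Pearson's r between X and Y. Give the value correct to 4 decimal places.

0.1069

r = Cov(X,Y) / (s_X · s_Y) = 8.433 / (22.653 × 3.481)
  = 8.433 / 78.8551 ≈ 0.1069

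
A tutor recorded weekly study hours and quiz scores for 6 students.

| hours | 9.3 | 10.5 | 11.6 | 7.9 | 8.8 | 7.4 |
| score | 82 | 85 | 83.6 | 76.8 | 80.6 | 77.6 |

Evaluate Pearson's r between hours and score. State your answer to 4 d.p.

n = 6, Σx = 55.5, Σy = 485.6, Σx² = 525.91, Σy² = 39354.32, Σxy = 4515.1
nΣxy − ΣxΣy = 27090.6 − 26950.8 = 139.8
nΣx² − (Σx)² = 3155.46 − 3080.25 = 75.21; nΣy² − (Σy)² = 236125.92 − 235807.36 = 318.56
r = 139.8 / √(75.21 × 318.56) = 139.8 / 154.7866 ≈ 0.9032

0.9032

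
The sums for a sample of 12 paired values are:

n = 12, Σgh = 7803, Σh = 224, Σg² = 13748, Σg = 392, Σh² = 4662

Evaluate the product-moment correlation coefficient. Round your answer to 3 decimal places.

0.722

r = (nΣgh − ΣgΣh) / √[(nΣg² − (Σg)²)(nΣh² − (Σh)²)]
Numerator: 12×7803 − 392×224 = 5828
Denominator: √[(164976 − 153664)(55944 − 50176)] = √[11312 × 5768] = 8077.5996
r = 5828 / 8077.5996 ≈ 0.722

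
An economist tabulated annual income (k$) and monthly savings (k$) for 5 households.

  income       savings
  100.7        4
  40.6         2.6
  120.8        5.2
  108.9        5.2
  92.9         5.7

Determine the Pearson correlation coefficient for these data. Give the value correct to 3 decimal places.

0.814

n = 5, Σx = 463.9, Σy = 22.7, Σx² = 46871.11, Σy² = 109.33, Σxy = 2232.33
nΣxy − ΣxΣy = 11161.65 − 10530.53 = 631.12
nΣx² − (Σx)² = 234355.55 − 215203.21 = 19152.34; nΣy² − (Σy)² = 546.65 − 515.29 = 31.36
r = 631.12 / √(19152.34 × 31.36) = 631.12 / 774.9951 ≈ 0.814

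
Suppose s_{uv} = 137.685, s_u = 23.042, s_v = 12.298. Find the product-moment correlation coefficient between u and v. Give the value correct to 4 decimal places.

r = Cov(u,v) / (s_u · s_v) = 137.685 / (23.042 × 12.298)
  = 137.685 / 283.3705 ≈ 0.4859

0.4859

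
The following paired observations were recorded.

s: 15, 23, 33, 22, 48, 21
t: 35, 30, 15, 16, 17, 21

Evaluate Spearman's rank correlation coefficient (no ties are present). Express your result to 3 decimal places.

Rank s: 1, 4, 5, 3, 6, 2
Rank t: 6, 5, 1, 2, 3, 4
d = rank(s) − rank(t): -5, -1, 4, 1, 3, -2; Σd² = 56
ρ = 1 − 6Σd² / [n(n²−1)] = 1 − 6×56 / (6×35) = 1 − 336/210 ≈ -0.600

-0.600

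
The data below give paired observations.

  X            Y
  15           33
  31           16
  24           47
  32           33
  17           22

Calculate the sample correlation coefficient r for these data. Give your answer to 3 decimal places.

-0.121

n = 5, ΣX = 119, ΣY = 151, ΣX² = 3075, ΣY² = 5127, ΣXY = 3549
nΣXY − ΣXΣY = 17745 − 17969 = -224
nΣX² − (ΣX)² = 15375 − 14161 = 1214; nΣY² − (ΣY)² = 25635 − 22801 = 2834
r = -224 / √(1214 × 2834) = -224 / 1854.8520 ≈ -0.121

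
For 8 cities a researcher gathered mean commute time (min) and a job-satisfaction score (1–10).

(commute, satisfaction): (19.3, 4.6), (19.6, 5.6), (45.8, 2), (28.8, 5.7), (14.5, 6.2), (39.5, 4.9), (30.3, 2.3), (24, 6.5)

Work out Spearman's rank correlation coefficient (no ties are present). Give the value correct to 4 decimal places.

Rank commute: 2, 3, 8, 5, 1, 7, 6, 4
Rank satisfaction: 3, 5, 1, 6, 7, 4, 2, 8
d = rank(commute) − rank(satisfaction): -1, -2, 7, -1, -6, 3, 4, -4; Σd² = 132
ρ = 1 − 6Σd² / [n(n²−1)] = 1 − 6×132 / (8×63) = 1 − 792/504 ≈ -0.5714

-0.5714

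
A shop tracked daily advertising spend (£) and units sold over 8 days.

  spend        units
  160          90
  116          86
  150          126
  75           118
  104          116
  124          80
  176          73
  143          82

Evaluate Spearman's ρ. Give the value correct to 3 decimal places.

Rank spend: 7, 3, 6, 1, 2, 4, 8, 5
Rank units: 5, 4, 8, 7, 6, 2, 1, 3
d = rank(spend) − rank(units): 2, -1, -2, -6, -4, 2, 7, 2; Σd² = 118
ρ = 1 − 6Σd² / [n(n²−1)] = 1 − 6×118 / (8×63) = 1 − 708/504 ≈ -0.405

-0.405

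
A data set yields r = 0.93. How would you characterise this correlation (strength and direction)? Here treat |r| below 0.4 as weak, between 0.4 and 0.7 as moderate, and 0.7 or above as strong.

r = 0.93 > 0 so the relationship is positive.
|r| = 0.93, which falls in the strong range.

strong positive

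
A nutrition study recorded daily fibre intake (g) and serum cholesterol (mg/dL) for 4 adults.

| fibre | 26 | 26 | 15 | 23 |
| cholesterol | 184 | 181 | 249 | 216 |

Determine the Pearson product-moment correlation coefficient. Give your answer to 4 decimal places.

n = 4, Σx = 90, Σy = 830, Σx² = 2106, Σy² = 175274, Σxy = 18193
nΣxy − ΣxΣy = 72772 − 74700 = -1928
nΣx² − (Σx)² = 8424 − 8100 = 324; nΣy² − (Σy)² = 701096 − 688900 = 12196
r = -1928 / √(324 × 12196) = -1928 / 1987.8390 ≈ -0.9699

-0.9699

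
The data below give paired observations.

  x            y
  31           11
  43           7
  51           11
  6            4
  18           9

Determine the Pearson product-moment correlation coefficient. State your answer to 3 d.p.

n = 5, Σx = 149, Σy = 42, Σx² = 5771, Σy² = 388, Σxy = 1389
nΣxy − ΣxΣy = 6945 − 6258 = 687
nΣx² − (Σx)² = 28855 − 22201 = 6654; nΣy² − (Σy)² = 1940 − 1764 = 176
r = 687 / √(6654 × 176) = 687 / 1082.1756 ≈ 0.635

0.635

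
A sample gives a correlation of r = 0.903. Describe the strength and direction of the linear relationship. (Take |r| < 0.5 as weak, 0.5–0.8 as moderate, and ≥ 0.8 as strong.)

strong positive

r = 0.903 > 0 so the relationship is positive.
|r| = 0.903, which falls in the strong range.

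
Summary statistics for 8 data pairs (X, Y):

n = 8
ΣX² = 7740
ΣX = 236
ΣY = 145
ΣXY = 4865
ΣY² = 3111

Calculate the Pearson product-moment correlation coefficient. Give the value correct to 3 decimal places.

r = (nΣXY − ΣXΣY) / √[(nΣX² − (ΣX)²)(nΣY² − (ΣY)²)]
Numerator: 8×4865 − 236×145 = 4700
Denominator: √[(61920 − 55696)(24888 − 21025)] = √[6224 × 3863] = 4903.3980
r = 4700 / 4903.3980 ≈ 0.959

0.959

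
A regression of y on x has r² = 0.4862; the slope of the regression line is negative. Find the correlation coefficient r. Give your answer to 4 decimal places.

|r| = √0.4862 = 0.6973
The association is negative, so r = −0.6973.

-0.6973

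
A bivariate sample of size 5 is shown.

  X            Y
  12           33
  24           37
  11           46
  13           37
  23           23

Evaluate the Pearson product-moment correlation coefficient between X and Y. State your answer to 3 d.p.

n = 5, ΣX = 83, ΣY = 176, ΣX² = 1539, ΣY² = 6472, ΣXY = 2800
nΣXY − ΣXΣY = 14000 − 14608 = -608
nΣX² − (ΣX)² = 7695 − 6889 = 806; nΣY² − (ΣY)² = 32360 − 30976 = 1384
r = -608 / √(806 × 1384) = -608 / 1056.1742 ≈ -0.576

-0.576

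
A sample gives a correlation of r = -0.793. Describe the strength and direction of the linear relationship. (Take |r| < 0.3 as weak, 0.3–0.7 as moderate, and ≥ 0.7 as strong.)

strong negative

r = -0.793 < 0 so the relationship is negative.
|r| = 0.793, which falls in the strong range.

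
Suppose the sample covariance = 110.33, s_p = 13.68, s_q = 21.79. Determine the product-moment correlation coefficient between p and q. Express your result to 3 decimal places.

r = Cov(p,q) / (s_p · s_q) = 110.33 / (13.68 × 21.79)
  = 110.33 / 298.0872 ≈ 0.370

0.370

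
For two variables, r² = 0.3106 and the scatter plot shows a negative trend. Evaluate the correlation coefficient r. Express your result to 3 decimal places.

-0.557

|r| = √0.3106 = 0.557
The association is negative, so r = −0.557.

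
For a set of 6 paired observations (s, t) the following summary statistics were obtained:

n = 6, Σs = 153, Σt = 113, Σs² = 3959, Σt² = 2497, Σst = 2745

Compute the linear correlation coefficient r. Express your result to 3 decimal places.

-0.937

r = (nΣst − ΣsΣt) / √[(nΣs² − (Σs)²)(nΣt² − (Σt)²)]
Numerator: 6×2745 − 153×113 = -819
Denominator: √[(23754 − 23409)(14982 − 12769)] = √[345 × 2213] = 873.7763
r = -819 / 873.7763 ≈ -0.937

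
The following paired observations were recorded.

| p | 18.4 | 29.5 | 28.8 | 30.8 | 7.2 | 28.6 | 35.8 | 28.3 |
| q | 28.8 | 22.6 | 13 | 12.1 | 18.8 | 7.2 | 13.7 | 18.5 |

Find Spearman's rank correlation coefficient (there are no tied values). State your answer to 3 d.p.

-0.429

Rank p: 2, 6, 5, 7, 1, 4, 8, 3
Rank q: 8, 7, 3, 2, 6, 1, 4, 5
d = rank(p) − rank(q): -6, -1, 2, 5, -5, 3, 4, -2; Σd² = 120
ρ = 1 − 6Σd² / [n(n²−1)] = 1 − 6×120 / (8×63) = 1 − 720/504 ≈ -0.429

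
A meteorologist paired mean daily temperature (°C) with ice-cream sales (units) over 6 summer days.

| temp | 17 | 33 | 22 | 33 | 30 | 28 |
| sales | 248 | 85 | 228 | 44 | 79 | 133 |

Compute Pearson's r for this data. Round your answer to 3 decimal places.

-0.966

n = 6, Σx = 163, Σy = 817, Σx² = 4635, Σy² = 146579, Σxy = 19583
nΣxy − ΣxΣy = 117498 − 133171 = -15673
nΣx² − (Σx)² = 27810 − 26569 = 1241; nΣy² − (Σy)² = 879474 − 667489 = 211985
r = -15673 / √(1241 × 211985) = -15673 / 16219.5371 ≈ -0.966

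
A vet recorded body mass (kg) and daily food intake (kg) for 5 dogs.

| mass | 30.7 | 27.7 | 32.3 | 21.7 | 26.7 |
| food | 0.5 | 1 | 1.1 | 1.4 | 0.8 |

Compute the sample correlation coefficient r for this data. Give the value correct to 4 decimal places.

n = 5, Σx = 139.1, Σy = 4.8, Σx² = 3936.85, Σy² = 5.06, Σxy = 130.32
nΣxy − ΣxΣy = 651.6 − 667.68 = -16.08
nΣx² − (Σx)² = 19684.25 − 19348.81 = 335.44; nΣy² − (Σy)² = 25.3 − 23.04 = 2.26
r = -16.08 / √(335.44 × 2.26) = -16.08 / 27.5335 ≈ -0.5840

-0.5840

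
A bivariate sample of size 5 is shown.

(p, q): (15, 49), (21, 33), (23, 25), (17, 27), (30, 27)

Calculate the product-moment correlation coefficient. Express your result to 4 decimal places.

-0.6122

n = 5, Σp = 106, Σq = 161, Σp² = 2384, Σq² = 5573, Σpq = 3272
nΣpq − ΣpΣq = 16360 − 17066 = -706
nΣp² − (Σp)² = 11920 − 11236 = 684; nΣq² − (Σq)² = 27865 − 25921 = 1944
r = -706 / √(684 × 1944) = -706 / 1153.1245 ≈ -0.6122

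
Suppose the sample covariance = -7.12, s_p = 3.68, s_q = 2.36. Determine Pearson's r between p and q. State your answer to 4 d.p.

-0.8198

r = Cov(p,q) / (s_p · s_q) = -7.12 / (3.68 × 2.36)
  = -7.12 / 8.6848 ≈ -0.8198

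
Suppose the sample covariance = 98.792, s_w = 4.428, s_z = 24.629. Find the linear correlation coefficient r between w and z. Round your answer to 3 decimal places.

r = Cov(w,z) / (s_w · s_z) = 98.792 / (4.428 × 24.629)
  = 98.792 / 109.0572 ≈ 0.906

0.906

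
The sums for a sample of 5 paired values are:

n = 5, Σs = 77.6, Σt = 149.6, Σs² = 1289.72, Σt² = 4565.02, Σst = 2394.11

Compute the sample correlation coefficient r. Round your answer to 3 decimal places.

0.830

r = (nΣst − ΣsΣt) / √[(nΣs² − (Σs)²)(nΣt² − (Σt)²)]
Numerator: 5×2394.11 − 77.6×149.6 = 361.59
Denominator: √[(6448.6 − 6021.76)(22825.1 − 22380.16)] = √[426.84 × 444.94] = 435.7960
r = 361.59 / 435.7960 ≈ 0.830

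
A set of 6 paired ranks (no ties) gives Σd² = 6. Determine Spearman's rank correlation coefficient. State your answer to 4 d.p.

ρ = 1 − 6Σd² / [n(n²−1)] = 1 − 6×6 / (6×35)
  = 1 − 36/210 = 1 − 0.17143 ≈ 0.8286

0.8286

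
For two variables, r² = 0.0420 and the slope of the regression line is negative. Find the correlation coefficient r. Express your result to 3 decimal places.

|r| = √0.0420 = 0.205
The association is negative, so r = −0.205.

-0.205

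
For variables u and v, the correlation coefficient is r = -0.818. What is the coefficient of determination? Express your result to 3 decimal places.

r² = (-0.818)² = 0.669

0.669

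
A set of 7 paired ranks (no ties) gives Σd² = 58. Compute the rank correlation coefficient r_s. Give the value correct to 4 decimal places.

ρ = 1 − 6Σd² / [n(n²−1)] = 1 − 6×58 / (7×48)
  = 1 − 348/336 = 1 − 1.03571 ≈ -0.0357

-0.0357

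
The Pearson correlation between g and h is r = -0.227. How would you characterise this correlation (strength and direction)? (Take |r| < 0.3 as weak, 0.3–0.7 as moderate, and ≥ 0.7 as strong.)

r = -0.227 < 0 so the relationship is negative.
|r| = 0.227, which falls in the weak range.

weak negative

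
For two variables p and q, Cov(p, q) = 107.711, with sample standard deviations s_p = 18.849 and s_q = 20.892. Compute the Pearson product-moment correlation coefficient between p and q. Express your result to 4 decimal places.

r = Cov(p,q) / (s_p · s_q) = 107.711 / (18.849 × 20.892)
  = 107.711 / 393.7933 ≈ 0.2735

0.2735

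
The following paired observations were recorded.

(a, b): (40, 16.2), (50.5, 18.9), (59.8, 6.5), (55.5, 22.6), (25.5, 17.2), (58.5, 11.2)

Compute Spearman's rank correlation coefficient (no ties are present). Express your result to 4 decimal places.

Rank a: 2, 3, 6, 4, 1, 5
Rank b: 3, 5, 1, 6, 4, 2
d = rank(a) − rank(b): -1, -2, 5, -2, -3, 3; Σd² = 52
ρ = 1 − 6Σd² / [n(n²−1)] = 1 − 6×52 / (6×35) = 1 − 312/210 ≈ -0.4857

-0.4857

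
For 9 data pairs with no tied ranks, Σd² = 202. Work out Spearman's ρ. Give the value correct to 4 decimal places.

ρ = 1 − 6Σd² / [n(n²−1)] = 1 − 6×202 / (9×80)
  = 1 − 1212/720 = 1 − 1.68333 ≈ -0.6833

-0.6833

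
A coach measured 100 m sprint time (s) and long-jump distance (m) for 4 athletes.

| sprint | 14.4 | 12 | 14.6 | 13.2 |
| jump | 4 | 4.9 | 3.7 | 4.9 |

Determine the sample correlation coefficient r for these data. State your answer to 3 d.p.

-0.906

n = 4, Σx = 54.2, Σy = 17.5, Σx² = 738.76, Σy² = 77.71, Σxy = 235.1
nΣxy − ΣxΣy = 940.4 − 948.5 = -8.1
nΣx² − (Σx)² = 2955.04 − 2937.64 = 17.4; nΣy² − (Σy)² = 310.84 − 306.25 = 4.59
r = -8.1 / √(17.4 × 4.59) = -8.1 / 8.9368 ≈ -0.906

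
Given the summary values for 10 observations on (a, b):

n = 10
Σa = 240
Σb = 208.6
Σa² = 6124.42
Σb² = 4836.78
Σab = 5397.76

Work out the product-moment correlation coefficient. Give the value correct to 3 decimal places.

0.931

r = (nΣab − ΣaΣb) / √[(nΣa² − (Σa)²)(nΣb² − (Σb)²)]
Numerator: 10×5397.76 − 240×208.6 = 3913.6
Denominator: √[(61244.2 − 57600)(48367.8 − 43513.96)] = √[3644.2 × 4853.84] = 4205.7536
r = 3913.6 / 4205.7536 ≈ 0.931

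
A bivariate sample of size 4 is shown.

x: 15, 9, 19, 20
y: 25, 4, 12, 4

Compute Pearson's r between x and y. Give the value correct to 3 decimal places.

0.069

n = 4, Σx = 63, Σy = 45, Σx² = 1067, Σy² = 801, Σxy = 719
nΣxy − ΣxΣy = 2876 − 2835 = 41
nΣx² − (Σx)² = 4268 − 3969 = 299; nΣy² − (Σy)² = 3204 − 2025 = 1179
r = 41 / √(299 × 1179) = 41 / 593.7348 ≈ 0.069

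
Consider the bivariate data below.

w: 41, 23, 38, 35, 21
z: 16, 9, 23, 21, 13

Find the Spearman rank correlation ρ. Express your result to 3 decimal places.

0.600

Rank w: 5, 2, 4, 3, 1
Rank z: 3, 1, 5, 4, 2
d = rank(w) − rank(z): 2, 1, -1, -1, -1; Σd² = 8
ρ = 1 − 6Σd² / [n(n²−1)] = 1 − 6×8 / (5×24) = 1 − 48/120 ≈ 0.600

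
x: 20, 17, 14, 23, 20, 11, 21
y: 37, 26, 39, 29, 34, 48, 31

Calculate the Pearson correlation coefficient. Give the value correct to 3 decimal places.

n = 7, Σx = 126, Σy = 244, Σx² = 2376, Σy² = 8828, Σxy = 4254
nΣxy − ΣxΣy = 29778 − 30744 = -966
nΣx² − (Σx)² = 16632 − 15876 = 756; nΣy² − (Σy)² = 61796 − 59536 = 2260
r = -966 / √(756 × 2260) = -966 / 1307.1190 ≈ -0.739

-0.739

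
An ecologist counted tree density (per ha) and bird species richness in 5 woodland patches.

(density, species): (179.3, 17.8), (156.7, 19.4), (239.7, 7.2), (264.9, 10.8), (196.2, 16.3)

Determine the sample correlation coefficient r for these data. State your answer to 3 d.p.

-0.893

n = 5, Σx = 1036.8, Σy = 71.5, Σx² = 222825.92, Σy² = 1127.37, Σxy = 14016.34
nΣxy − ΣxΣy = 70081.7 − 74131.2 = -4049.5
nΣx² − (Σx)² = 1114129.6 − 1074954.24 = 39175.36; nΣy² − (Σy)² = 5636.85 − 5112.25 = 524.6
r = -4049.5 / √(39175.36 × 524.6) = -4049.5 / 4533.3645 ≈ -0.893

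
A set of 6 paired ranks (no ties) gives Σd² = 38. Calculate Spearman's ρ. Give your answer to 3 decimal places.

ρ = 1 − 6Σd² / [n(n²−1)] = 1 − 6×38 / (6×35)
  = 1 − 228/210 = 1 − 1.0857 ≈ -0.086

-0.086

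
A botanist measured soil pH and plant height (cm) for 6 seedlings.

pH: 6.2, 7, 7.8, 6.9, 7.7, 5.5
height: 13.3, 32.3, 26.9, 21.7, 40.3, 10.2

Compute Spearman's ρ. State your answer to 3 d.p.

0.829

Rank pH: 2, 4, 6, 3, 5, 1
Rank height: 2, 5, 4, 3, 6, 1
d = rank(pH) − rank(height): 0, -1, 2, 0, -1, 0; Σd² = 6
ρ = 1 − 6Σd² / [n(n²−1)] = 1 − 6×6 / (6×35) = 1 − 36/210 ≈ 0.829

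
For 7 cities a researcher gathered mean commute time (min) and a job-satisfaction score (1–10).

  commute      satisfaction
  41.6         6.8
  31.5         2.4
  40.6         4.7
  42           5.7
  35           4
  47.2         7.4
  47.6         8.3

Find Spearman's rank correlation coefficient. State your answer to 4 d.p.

0.9643

Rank commute: 4, 1, 3, 5, 2, 6, 7
Rank satisfaction: 5, 1, 3, 4, 2, 6, 7
d = rank(commute) − rank(satisfaction): -1, 0, 0, 1, 0, 0, 0; Σd² = 2
ρ = 1 − 6Σd² / [n(n²−1)] = 1 − 6×2 / (7×48) = 1 − 12/336 ≈ 0.9643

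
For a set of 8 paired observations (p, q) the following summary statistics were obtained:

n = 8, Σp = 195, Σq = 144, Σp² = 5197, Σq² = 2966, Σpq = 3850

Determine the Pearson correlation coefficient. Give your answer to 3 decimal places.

0.834

r = (nΣpq − ΣpΣq) / √[(nΣp² − (Σp)²)(nΣq² − (Σq)²)]
Numerator: 8×3850 − 195×144 = 2720
Denominator: √[(41576 − 38025)(23728 − 20736)] = √[3551 × 2992] = 3259.5386
r = 2720 / 3259.5386 ≈ 0.834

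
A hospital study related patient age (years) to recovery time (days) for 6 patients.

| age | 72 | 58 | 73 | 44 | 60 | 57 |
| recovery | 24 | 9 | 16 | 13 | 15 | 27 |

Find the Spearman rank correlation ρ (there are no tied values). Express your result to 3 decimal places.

0.257

Rank age: 5, 3, 6, 1, 4, 2
Rank recovery: 5, 1, 4, 2, 3, 6
d = rank(age) − rank(recovery): 0, 2, 2, -1, 1, -4; Σd² = 26
ρ = 1 − 6Σd² / [n(n²−1)] = 1 − 6×26 / (6×35) = 1 − 156/210 ≈ 0.257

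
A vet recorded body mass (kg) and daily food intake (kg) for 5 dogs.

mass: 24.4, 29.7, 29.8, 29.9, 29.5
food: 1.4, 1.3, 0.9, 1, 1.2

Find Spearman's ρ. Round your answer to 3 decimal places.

-0.800

Rank mass: 1, 3, 4, 5, 2
Rank food: 5, 4, 1, 2, 3
d = rank(mass) − rank(food): -4, -1, 3, 3, -1; Σd² = 36
ρ = 1 − 6Σd² / [n(n²−1)] = 1 − 6×36 / (5×24) = 1 − 216/120 ≈ -0.800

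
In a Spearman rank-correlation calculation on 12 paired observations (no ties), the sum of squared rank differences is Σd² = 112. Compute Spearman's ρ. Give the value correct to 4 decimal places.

ρ = 1 − 6Σd² / [n(n²−1)] = 1 − 6×112 / (12×143)
  = 1 − 672/1716 = 1 − 0.39161 ≈ 0.6084

0.6084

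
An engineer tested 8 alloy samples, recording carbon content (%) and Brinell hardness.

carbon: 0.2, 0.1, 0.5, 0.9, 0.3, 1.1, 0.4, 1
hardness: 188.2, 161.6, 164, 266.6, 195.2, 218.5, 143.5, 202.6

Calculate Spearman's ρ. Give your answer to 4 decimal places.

Rank carbon: 2, 1, 5, 6, 3, 8, 4, 7
Rank hardness: 4, 2, 3, 8, 5, 7, 1, 6
d = rank(carbon) − rank(hardness): -2, -1, 2, -2, -2, 1, 3, 1; Σd² = 28
ρ = 1 − 6Σd² / [n(n²−1)] = 1 − 6×28 / (8×63) = 1 − 168/504 ≈ 0.6667

0.6667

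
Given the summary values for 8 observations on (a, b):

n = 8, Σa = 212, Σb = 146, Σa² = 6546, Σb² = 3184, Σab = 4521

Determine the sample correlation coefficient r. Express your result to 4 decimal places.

0.9390

r = (nΣab − ΣaΣb) / √[(nΣa² − (Σa)²)(nΣb² − (Σb)²)]
Numerator: 8×4521 − 212×146 = 5216
Denominator: √[(52368 − 44944)(25472 − 21316)] = √[7424 × 4156] = 5554.6507
r = 5216 / 5554.6507 ≈ 0.9390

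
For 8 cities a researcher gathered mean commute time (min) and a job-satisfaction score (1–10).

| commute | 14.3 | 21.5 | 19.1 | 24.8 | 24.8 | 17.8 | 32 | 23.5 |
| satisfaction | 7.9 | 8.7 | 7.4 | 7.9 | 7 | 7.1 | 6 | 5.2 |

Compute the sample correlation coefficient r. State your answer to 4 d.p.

n = 8, Σx = 177.8, Σy = 57.2, Σx² = 4154.72, Σy² = 417.72, Σxy = 1251.46
nΣxy − ΣxΣy = 10011.68 − 10170.16 = -158.48
nΣx² − (Σx)² = 33237.76 − 31612.84 = 1624.92; nΣy² − (Σy)² = 3341.76 − 3271.84 = 69.92
r = -158.48 / √(1624.92 × 69.92) = -158.48 / 337.0674 ≈ -0.4702

-0.4702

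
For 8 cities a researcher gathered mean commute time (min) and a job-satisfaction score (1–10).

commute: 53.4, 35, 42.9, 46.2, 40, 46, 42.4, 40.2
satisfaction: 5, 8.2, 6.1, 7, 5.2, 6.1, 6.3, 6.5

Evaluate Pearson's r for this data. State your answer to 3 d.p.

-0.632

n = 8, Σx = 346.1, Σy = 50.4, Σx² = 15181.21, Σy² = 324.64, Σxy = 2156.11
nΣxy − ΣxΣy = 17248.88 − 17443.44 = -194.56
nΣx² − (Σx)² = 121449.68 − 119785.21 = 1664.47; nΣy² − (Σy)² = 2597.12 − 2540.16 = 56.96
r = -194.56 / √(1664.47 × 56.96) = -194.56 / 307.9094 ≈ -0.632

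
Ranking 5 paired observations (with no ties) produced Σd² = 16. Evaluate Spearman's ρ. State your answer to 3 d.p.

ρ = 1 − 6Σd² / [n(n²−1)] = 1 − 6×16 / (5×24)
  = 1 − 96/120 = 1 − 0.8000 ≈ 0.200

0.200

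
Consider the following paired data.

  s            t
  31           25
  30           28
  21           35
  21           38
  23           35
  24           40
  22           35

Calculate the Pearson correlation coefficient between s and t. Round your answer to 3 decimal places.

n = 7, Σs = 172, Σt = 236, Σs² = 4332, Σt² = 8128, Σst = 5683
nΣst − ΣsΣt = 39781 − 40592 = -811
nΣs² − (Σs)² = 30324 − 29584 = 740; nΣt² − (Σt)² = 56896 − 55696 = 1200
r = -811 / √(740 × 1200) = -811 / 942.3375 ≈ -0.861

-0.861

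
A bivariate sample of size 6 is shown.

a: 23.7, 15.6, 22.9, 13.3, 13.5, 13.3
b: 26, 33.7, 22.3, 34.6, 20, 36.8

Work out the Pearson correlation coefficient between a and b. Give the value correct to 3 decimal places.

-0.485

n = 6, Σa = 102.3, Σb = 173.4, Σa² = 1865.49, Σb² = 5260.38, Σab = 2872.21
nΣab − ΣaΣb = 17233.26 − 17738.82 = -505.56
nΣa² − (Σa)² = 11192.94 − 10465.29 = 727.65; nΣb² − (Σb)² = 31562.28 − 30067.56 = 1494.72
r = -505.56 / √(727.65 × 1494.72) = -505.56 / 1042.8965 ≈ -0.485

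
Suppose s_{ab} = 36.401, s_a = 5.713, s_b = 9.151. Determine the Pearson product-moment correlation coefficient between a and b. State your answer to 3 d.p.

r = Cov(a,b) / (s_a · s_b) = 36.401 / (5.713 × 9.151)
  = 36.401 / 52.2797 ≈ 0.696

0.696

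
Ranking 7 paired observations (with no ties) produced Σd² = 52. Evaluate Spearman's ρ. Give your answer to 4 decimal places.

0.0714

ρ = 1 − 6Σd² / [n(n²−1)] = 1 − 6×52 / (7×48)
  = 1 − 312/336 = 1 − 0.92857 ≈ 0.0714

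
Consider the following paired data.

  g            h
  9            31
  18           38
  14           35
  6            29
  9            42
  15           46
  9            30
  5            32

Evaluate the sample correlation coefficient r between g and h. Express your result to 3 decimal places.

n = 8, Σg = 85, Σh = 283, Σg² = 1049, Σh² = 10275, Σgh = 3125
nΣgh − ΣgΣh = 25000 − 24055 = 945
nΣg² − (Σg)² = 8392 − 7225 = 1167; nΣh² − (Σh)² = 82200 − 80089 = 2111
r = 945 / √(1167 × 2111) = 945 / 1569.5659 ≈ 0.602

0.602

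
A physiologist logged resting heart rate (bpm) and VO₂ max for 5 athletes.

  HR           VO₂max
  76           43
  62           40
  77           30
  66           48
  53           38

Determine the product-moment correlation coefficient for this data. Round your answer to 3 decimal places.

n = 5, Σx = 334, Σy = 199, Σx² = 22714, Σy² = 8097, Σxy = 13240
nΣxy − ΣxΣy = 66200 − 66466 = -266
nΣx² − (Σx)² = 113570 − 111556 = 2014; nΣy² − (Σy)² = 40485 − 39601 = 884
r = -266 / √(2014 × 884) = -266 / 1334.3073 ≈ -0.199

-0.199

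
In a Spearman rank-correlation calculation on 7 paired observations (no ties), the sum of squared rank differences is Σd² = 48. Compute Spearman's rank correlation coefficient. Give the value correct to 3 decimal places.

ρ = 1 − 6Σd² / [n(n²−1)] = 1 − 6×48 / (7×48)
  = 1 − 288/336 = 1 − 0.8571 ≈ 0.143

0.143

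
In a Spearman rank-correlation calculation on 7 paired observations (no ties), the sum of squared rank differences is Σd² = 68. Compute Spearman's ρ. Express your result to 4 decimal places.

ρ = 1 − 6Σd² / [n(n²−1)] = 1 − 6×68 / (7×48)
  = 1 − 408/336 = 1 − 1.21429 ≈ -0.2143

-0.2143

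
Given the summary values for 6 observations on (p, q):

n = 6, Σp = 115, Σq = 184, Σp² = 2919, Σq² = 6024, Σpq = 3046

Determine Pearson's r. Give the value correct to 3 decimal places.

r = (nΣpq − ΣpΣq) / √[(nΣp² − (Σp)²)(nΣq² − (Σq)²)]
Numerator: 6×3046 − 115×184 = -2884
Denominator: √[(17514 − 13225)(36144 − 33856)] = √[4289 × 2288] = 3132.6079
r = -2884 / 3132.6079 ≈ -0.921

-0.921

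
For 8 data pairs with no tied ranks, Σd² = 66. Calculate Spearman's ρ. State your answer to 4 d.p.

0.2143

ρ = 1 − 6Σd² / [n(n²−1)] = 1 − 6×66 / (8×63)
  = 1 − 396/504 = 1 − 0.78571 ≈ 0.2143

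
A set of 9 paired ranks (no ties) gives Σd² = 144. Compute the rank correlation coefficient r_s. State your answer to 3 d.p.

-0.200

ρ = 1 − 6Σd² / [n(n²−1)] = 1 − 6×144 / (9×80)
  = 1 − 864/720 = 1 − 1.2000 ≈ -0.200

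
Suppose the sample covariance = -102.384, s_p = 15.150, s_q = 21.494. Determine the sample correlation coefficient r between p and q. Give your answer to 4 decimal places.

r = Cov(p,q) / (s_p · s_q) = -102.384 / (15.150 × 21.494)
  = -102.384 / 325.6341 ≈ -0.3144

-0.3144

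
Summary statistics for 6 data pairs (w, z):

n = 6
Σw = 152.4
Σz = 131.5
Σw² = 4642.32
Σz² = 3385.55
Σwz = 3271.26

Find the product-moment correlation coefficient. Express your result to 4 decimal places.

r = (nΣwz − ΣwΣz) / √[(nΣw² − (Σw)²)(nΣz² − (Σz)²)]
Numerator: 6×3271.26 − 152.4×131.5 = -413.04
Denominator: √[(27853.92 − 23225.76)(20313.3 − 17292.25)] = √[4628.16 × 3021.05] = 3739.2383
r = -413.04 / 3739.2383 ≈ -0.1105

-0.1105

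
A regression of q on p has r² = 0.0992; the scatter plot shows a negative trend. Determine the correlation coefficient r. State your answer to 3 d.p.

-0.315

|r| = √0.0992 = 0.315
The association is negative, so r = −0.315.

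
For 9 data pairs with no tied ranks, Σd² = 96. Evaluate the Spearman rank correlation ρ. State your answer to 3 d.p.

0.200

ρ = 1 − 6Σd² / [n(n²−1)] = 1 − 6×96 / (9×80)
  = 1 − 576/720 = 1 − 0.8000 ≈ 0.200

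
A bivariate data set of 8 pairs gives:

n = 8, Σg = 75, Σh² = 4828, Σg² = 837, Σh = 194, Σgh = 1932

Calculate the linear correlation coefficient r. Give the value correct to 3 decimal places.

r = (nΣgh − ΣgΣh) / √[(nΣg² − (Σg)²)(nΣh² − (Σh)²)]
Numerator: 8×1932 − 75×194 = 906
Denominator: √[(6696 − 5625)(38624 − 37636)] = √[1071 × 988] = 1028.6632
r = 906 / 1028.6632 ≈ 0.881

0.881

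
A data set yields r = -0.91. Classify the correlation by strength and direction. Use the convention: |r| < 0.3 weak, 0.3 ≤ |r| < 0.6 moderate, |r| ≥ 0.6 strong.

strong negative

r = -0.91 < 0 so the relationship is negative.
|r| = 0.91, which falls in the strong range.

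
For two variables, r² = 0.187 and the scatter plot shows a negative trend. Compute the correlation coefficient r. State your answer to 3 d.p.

-0.432

|r| = √0.187 = 0.432
The association is negative, so r = −0.432.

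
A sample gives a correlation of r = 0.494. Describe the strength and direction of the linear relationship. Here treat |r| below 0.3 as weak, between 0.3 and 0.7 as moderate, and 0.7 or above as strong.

r = 0.494 > 0 so the relationship is positive.
|r| = 0.494, which falls in the moderate range.

moderate positive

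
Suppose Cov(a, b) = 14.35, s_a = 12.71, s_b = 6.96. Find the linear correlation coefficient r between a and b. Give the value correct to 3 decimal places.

0.162

r = Cov(a,b) / (s_a · s_b) = 14.35 / (12.71 × 6.96)
  = 14.35 / 88.4616 ≈ 0.162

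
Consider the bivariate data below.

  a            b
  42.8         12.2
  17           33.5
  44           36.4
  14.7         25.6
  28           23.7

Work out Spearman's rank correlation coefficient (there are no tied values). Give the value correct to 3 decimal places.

Rank a: 4, 2, 5, 1, 3
Rank b: 1, 4, 5, 3, 2
d = rank(a) − rank(b): 3, -2, 0, -2, 1; Σd² = 18
ρ = 1 − 6Σd² / [n(n²−1)] = 1 − 6×18 / (5×24) = 1 − 108/120 ≈ 0.100

0.100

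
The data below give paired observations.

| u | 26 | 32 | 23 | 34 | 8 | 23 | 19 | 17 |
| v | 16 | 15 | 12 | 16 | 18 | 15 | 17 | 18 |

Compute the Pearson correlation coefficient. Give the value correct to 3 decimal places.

-0.483

n = 8, Σu = 182, Σv = 127, Σu² = 4628, Σv² = 2043, Σuv = 2834
nΣuv − ΣuΣv = 22672 − 23114 = -442
nΣu² − (Σu)² = 37024 − 33124 = 3900; nΣv² − (Σv)² = 16344 − 16129 = 215
r = -442 / √(3900 × 215) = -442 / 915.6965 ≈ -0.483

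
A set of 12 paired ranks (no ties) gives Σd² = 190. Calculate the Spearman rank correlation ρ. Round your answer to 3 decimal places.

0.336

ρ = 1 − 6Σd² / [n(n²−1)] = 1 − 6×190 / (12×143)
  = 1 − 1140/1716 = 1 − 0.6643 ≈ 0.336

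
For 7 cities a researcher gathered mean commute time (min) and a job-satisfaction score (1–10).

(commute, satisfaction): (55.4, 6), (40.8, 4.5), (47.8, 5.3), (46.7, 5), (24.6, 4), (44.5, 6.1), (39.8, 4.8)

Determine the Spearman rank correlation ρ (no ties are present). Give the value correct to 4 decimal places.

Rank commute: 7, 3, 6, 5, 1, 4, 2
Rank satisfaction: 6, 2, 5, 4, 1, 7, 3
d = rank(commute) − rank(satisfaction): 1, 1, 1, 1, 0, -3, -1; Σd² = 14
ρ = 1 − 6Σd² / [n(n²−1)] = 1 − 6×14 / (7×48) = 1 − 84/336 ≈ 0.7500

0.7500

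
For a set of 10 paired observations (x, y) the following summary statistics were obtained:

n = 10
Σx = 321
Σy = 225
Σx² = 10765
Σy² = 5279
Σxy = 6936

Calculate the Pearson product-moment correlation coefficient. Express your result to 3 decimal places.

r = (nΣxy − ΣxΣy) / √[(nΣx² − (Σx)²)(nΣy² − (Σy)²)]
Numerator: 10×6936 − 321×225 = -2865
Denominator: √[(107650 − 103041)(52790 − 50625)] = √[4609 × 2165] = 3158.8740
r = -2865 / 3158.8740 ≈ -0.907

-0.907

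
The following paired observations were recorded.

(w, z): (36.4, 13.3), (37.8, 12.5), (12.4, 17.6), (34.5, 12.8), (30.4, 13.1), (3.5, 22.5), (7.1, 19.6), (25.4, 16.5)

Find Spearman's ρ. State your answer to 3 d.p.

Rank w: 7, 8, 3, 6, 5, 1, 2, 4
Rank z: 4, 1, 6, 2, 3, 8, 7, 5
d = rank(w) − rank(z): 3, 7, -3, 4, 2, -7, -5, -1; Σd² = 162
ρ = 1 − 6Σd² / [n(n²−1)] = 1 − 6×162 / (8×63) = 1 − 972/504 ≈ -0.929

-0.929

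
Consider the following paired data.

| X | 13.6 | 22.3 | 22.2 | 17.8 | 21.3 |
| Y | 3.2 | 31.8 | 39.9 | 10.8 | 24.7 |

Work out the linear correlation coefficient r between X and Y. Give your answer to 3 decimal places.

n = 5, ΣX = 97.2, ΣY = 110.4, ΣX² = 1945.62, ΣY² = 3340.22, ΣXY = 2356.79
nΣXY − ΣXΣY = 11783.95 − 10730.88 = 1053.07
nΣX² − (ΣX)² = 9728.1 − 9447.84 = 280.26; nΣY² − (ΣY)² = 16701.1 − 12188.16 = 4512.94
r = 1053.07 / √(280.26 × 4512.94) = 1053.07 / 1124.6317 ≈ 0.936

0.936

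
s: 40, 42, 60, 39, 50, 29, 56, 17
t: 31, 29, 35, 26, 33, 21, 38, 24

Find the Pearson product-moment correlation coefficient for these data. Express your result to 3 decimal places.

n = 8, Σs = 333, Σt = 237, Σs² = 15251, Σt² = 7253, Σst = 10367
nΣst − ΣsΣt = 82936 − 78921 = 4015
nΣs² − (Σs)² = 122008 − 110889 = 11119; nΣt² − (Σt)² = 58024 − 56169 = 1855
r = 4015 / √(11119 × 1855) = 4015 / 4541.5576 ≈ 0.884

0.884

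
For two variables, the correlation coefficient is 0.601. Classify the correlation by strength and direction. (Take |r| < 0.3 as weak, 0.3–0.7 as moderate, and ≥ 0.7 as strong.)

moderate positive

r = 0.601 > 0 so the relationship is positive.
|r| = 0.601, which falls in the moderate range.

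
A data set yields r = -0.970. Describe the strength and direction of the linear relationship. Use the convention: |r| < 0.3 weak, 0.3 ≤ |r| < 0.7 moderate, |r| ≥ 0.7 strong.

strong negative

r = -0.970 < 0 so the relationship is negative.
|r| = 0.970, which falls in the strong range.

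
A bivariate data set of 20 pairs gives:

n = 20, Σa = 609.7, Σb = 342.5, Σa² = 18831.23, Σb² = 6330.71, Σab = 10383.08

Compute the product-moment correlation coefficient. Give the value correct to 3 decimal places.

-0.172

r = (nΣab − ΣaΣb) / √[(nΣa² − (Σa)²)(nΣb² − (Σb)²)]
Numerator: 20×10383.08 − 609.7×342.5 = -1160.65
Denominator: √[(376624.6 − 371734.09)(126614.2 − 117306.25)] = √[4890.51 × 9307.95] = 6746.8973
r = -1160.65 / 6746.8973 ≈ -0.172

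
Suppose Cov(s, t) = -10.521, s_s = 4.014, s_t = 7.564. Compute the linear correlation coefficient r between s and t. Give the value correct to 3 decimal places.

r = Cov(s,t) / (s_s · s_t) = -10.521 / (4.014 × 7.564)
  = -10.521 / 30.3619 ≈ -0.347

-0.347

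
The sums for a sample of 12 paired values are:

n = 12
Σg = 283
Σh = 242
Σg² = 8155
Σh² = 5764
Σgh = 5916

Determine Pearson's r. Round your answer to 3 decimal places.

0.183

r = (nΣgh − ΣgΣh) / √[(nΣg² − (Σg)²)(nΣh² − (Σh)²)]
Numerator: 12×5916 − 283×242 = 2506
Denominator: √[(97860 − 80089)(69168 − 58564)] = √[17771 × 10604] = 13727.4792
r = 2506 / 13727.4792 ≈ 0.183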